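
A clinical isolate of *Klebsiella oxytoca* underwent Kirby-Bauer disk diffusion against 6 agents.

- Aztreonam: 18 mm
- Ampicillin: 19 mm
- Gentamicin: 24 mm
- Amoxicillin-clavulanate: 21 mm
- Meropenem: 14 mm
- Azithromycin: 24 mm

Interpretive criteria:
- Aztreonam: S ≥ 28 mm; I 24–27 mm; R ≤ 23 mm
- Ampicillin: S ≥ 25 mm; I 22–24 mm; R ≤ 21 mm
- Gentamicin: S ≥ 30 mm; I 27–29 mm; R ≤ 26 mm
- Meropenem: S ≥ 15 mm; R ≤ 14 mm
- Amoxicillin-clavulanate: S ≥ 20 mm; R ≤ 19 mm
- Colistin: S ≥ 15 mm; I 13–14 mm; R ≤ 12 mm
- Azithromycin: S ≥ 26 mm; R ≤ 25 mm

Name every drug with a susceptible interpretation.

Aztreonam (18 mm) ≤ 23 mm ⇒ Resistant
Ampicillin (19 mm) ≤ 21 mm — R
Gentamicin (24 mm) ≤ 26 mm ⇒ resistant
Amoxicillin-clavulanate: 21 mm is ≥ 20 mm ⇒ susceptible
Meropenem (14 mm) ≤ 14 mm ⇒ Resistant
Azithromycin (24 mm) ≤ 25 mm — resistant

amoxicillin-clavulanate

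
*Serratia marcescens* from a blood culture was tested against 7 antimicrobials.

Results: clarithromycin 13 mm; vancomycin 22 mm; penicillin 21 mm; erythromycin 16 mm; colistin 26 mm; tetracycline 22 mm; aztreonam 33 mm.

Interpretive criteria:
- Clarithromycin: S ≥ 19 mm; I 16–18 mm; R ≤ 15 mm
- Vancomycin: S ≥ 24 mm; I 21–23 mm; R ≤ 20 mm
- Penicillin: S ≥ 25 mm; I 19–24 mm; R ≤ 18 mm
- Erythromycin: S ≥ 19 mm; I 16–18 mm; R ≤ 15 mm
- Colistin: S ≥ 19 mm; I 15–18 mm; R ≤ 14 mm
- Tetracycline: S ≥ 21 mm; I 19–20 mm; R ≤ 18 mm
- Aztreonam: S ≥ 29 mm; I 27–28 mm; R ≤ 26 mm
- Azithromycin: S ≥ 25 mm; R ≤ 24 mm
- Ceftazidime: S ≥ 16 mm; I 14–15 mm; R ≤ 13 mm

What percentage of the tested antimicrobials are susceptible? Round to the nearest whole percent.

43%

Clarithromycin: 13 mm is ≤ 15 mm → Resistant
Vancomycin (22 mm) in 21–23 mm ⇒ I
Penicillin 21 mm: in 19–24 mm ⇒ Intermediate
Erythromycin (16 mm) in 16–18 mm ⇒ intermediate
Colistin 26 mm: ≥ 19 mm ⇒ susceptible
Tetracycline 22 mm: ≥ 21 mm ⇒ Susceptible
Aztreonam (33 mm) ≥ 29 mm — S
Susceptible: 3/7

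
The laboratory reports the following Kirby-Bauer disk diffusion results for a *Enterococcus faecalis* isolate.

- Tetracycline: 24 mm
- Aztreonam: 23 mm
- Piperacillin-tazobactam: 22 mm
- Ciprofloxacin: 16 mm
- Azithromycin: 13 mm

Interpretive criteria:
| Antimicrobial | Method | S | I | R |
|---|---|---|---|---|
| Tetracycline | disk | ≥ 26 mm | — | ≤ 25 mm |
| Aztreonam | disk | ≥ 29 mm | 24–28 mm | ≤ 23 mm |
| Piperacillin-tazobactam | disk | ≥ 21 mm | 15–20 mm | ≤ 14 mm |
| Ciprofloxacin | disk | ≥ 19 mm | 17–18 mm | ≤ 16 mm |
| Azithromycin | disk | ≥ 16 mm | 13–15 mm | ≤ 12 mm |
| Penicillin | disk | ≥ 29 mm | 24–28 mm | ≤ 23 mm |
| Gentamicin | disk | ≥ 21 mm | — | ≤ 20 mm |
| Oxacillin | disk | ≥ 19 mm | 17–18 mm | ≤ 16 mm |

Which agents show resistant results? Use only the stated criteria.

tetracycline, aztreonam, ciprofloxacin

Tetracycline (24 mm) ≤ 25 mm ⇒ Resistant
Aztreonam 23 mm: ≤ 23 mm — resistant
Piperacillin-tazobactam (22 mm) ≥ 21 mm → susceptible
Ciprofloxacin (16 mm) ≤ 16 mm → R
Azithromycin 13 mm: in 13–15 mm — I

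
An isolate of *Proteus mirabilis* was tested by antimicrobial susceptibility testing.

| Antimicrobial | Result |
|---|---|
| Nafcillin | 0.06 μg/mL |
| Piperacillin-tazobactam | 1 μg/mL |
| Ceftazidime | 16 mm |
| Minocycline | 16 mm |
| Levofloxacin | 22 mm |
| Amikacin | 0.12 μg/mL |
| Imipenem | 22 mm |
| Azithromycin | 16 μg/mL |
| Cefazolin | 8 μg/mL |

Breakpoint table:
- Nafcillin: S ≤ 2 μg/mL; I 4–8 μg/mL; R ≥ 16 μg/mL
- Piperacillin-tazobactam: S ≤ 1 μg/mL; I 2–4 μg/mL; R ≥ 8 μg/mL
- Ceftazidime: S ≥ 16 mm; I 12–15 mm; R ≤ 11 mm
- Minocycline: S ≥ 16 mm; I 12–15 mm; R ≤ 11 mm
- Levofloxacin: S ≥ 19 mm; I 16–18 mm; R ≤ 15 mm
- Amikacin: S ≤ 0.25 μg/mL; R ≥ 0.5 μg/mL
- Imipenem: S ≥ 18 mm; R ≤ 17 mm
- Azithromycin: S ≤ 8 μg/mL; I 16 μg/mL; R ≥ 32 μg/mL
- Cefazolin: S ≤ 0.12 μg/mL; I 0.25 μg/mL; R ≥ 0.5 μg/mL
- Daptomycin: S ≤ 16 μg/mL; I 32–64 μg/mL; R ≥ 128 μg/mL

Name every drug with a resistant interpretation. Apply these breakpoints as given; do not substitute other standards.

Nafcillin 0.06 μg/mL: ≤ 2 μg/mL → S
Piperacillin-tazobactam 1 μg/mL: ≤ 1 μg/mL → S
Ceftazidime 16 mm: ≥ 16 mm ⇒ susceptible
Minocycline (16 mm) ≥ 16 mm — susceptible
Levofloxacin 22 mm: ≥ 19 mm — Susceptible
Amikacin 0.12 μg/mL: ≤ 0.25 μg/mL → susceptible
Imipenem (22 mm) ≥ 18 mm — susceptible
Azithromycin (16 μg/mL) = 16 μg/mL ⇒ Intermediate
Cefazolin (8 μg/mL) ≥ 0.5 μg/mL — R

cefazolin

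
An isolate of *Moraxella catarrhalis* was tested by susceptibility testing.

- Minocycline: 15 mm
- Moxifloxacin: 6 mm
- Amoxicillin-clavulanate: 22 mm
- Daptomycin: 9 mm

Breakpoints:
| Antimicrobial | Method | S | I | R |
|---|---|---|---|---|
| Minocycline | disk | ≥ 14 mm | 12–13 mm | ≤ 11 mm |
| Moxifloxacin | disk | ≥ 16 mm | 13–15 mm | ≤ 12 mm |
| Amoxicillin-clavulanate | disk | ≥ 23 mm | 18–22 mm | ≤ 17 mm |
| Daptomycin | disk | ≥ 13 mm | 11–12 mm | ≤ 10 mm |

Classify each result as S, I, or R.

Minocycline (15 mm) ≥ 14 mm → Susceptible
Moxifloxacin (6 mm) ≤ 12 mm ⇒ Resistant
Amoxicillin-clavulanate 22 mm: in 18–22 mm → I
Daptomycin (9 mm) ≤ 10 mm → R

S, R, I, R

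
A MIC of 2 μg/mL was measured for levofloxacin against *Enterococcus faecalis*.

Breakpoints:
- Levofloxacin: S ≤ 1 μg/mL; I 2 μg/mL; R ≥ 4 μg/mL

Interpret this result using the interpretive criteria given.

I

Levofloxacin: 2 μg/mL is = 2 μg/mL — Intermediate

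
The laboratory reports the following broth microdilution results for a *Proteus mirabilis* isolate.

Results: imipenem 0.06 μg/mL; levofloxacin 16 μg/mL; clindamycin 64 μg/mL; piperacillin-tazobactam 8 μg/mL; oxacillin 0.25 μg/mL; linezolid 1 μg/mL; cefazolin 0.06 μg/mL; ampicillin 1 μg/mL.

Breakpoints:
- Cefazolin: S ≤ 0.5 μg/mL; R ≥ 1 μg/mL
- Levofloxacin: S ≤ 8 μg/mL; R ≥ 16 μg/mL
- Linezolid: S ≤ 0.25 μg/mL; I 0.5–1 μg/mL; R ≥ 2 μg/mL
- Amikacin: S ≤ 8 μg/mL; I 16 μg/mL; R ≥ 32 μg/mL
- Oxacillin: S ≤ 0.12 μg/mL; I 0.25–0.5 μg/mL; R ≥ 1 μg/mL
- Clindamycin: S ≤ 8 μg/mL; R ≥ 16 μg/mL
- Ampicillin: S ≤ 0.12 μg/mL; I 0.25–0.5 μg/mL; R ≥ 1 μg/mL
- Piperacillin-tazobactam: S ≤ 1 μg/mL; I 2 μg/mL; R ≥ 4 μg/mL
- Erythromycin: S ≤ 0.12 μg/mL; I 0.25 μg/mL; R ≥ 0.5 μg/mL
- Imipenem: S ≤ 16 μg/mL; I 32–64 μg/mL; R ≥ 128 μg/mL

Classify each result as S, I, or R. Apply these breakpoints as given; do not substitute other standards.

Imipenem 0.06 μg/mL: ≤ 16 μg/mL ⇒ Susceptible
Levofloxacin (16 μg/mL) ≥ 16 μg/mL → R
Clindamycin (64 μg/mL) ≥ 16 μg/mL — Resistant
Piperacillin-tazobactam (8 μg/mL) ≥ 4 μg/mL → Resistant
Oxacillin 0.25 μg/mL: in 0.25–0.5 μg/mL → Intermediate
Linezolid 1 μg/mL: in 0.5–1 μg/mL — I
Cefazolin 0.06 μg/mL: ≤ 0.5 μg/mL ⇒ susceptible
Ampicillin: 1 μg/mL is ≥ 1 μg/mL — resistant

S, R, R, R, I, I, S, R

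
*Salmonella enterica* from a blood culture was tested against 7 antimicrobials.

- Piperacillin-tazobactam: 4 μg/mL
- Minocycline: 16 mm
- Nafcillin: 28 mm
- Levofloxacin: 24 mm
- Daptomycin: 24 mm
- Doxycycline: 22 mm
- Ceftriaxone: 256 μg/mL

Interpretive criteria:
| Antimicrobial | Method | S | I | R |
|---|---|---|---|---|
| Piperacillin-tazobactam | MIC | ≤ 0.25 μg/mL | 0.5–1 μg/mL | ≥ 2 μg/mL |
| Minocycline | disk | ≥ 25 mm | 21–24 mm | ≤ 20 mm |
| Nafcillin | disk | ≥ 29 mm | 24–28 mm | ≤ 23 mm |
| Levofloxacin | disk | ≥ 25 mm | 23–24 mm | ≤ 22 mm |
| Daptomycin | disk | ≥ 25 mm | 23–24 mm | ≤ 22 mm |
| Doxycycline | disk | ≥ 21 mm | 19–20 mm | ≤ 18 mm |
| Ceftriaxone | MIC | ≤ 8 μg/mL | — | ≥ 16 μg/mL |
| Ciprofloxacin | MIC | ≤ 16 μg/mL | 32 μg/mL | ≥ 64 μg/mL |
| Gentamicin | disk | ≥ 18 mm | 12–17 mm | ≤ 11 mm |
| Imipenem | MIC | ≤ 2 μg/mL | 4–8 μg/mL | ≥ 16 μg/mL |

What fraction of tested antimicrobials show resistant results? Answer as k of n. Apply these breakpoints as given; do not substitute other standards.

Piperacillin-tazobactam: 4 μg/mL is ≥ 2 μg/mL → Resistant
Minocycline (16 mm) ≤ 20 mm ⇒ Resistant
Nafcillin (28 mm) in 24–28 mm — intermediate
Levofloxacin: 24 mm is in 23–24 mm ⇒ I
Daptomycin (24 mm) in 23–24 mm ⇒ Intermediate
Doxycycline: 22 mm is ≥ 21 mm ⇒ susceptible
Ceftriaxone 256 μg/mL: ≥ 16 μg/mL — R
Resistant: 3/7

3 of 7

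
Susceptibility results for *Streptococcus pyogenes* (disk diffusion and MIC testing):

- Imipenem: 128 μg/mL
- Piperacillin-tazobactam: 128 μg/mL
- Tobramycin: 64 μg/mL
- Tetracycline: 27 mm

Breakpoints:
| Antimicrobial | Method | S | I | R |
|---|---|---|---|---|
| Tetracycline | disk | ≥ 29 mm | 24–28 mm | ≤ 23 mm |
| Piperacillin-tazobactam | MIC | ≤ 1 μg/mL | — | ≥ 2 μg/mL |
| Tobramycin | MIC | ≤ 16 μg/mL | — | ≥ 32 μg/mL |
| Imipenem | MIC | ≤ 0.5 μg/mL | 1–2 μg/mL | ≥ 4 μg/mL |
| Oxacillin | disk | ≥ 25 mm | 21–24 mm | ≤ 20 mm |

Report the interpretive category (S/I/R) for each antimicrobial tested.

R, R, R, I

Imipenem 128 μg/mL: ≥ 4 μg/mL ⇒ Resistant
Piperacillin-tazobactam: 128 μg/mL is ≥ 2 μg/mL ⇒ Resistant
Tobramycin (64 μg/mL) ≥ 32 μg/mL → R
Tetracycline: 27 mm is in 24–28 mm → Intermediate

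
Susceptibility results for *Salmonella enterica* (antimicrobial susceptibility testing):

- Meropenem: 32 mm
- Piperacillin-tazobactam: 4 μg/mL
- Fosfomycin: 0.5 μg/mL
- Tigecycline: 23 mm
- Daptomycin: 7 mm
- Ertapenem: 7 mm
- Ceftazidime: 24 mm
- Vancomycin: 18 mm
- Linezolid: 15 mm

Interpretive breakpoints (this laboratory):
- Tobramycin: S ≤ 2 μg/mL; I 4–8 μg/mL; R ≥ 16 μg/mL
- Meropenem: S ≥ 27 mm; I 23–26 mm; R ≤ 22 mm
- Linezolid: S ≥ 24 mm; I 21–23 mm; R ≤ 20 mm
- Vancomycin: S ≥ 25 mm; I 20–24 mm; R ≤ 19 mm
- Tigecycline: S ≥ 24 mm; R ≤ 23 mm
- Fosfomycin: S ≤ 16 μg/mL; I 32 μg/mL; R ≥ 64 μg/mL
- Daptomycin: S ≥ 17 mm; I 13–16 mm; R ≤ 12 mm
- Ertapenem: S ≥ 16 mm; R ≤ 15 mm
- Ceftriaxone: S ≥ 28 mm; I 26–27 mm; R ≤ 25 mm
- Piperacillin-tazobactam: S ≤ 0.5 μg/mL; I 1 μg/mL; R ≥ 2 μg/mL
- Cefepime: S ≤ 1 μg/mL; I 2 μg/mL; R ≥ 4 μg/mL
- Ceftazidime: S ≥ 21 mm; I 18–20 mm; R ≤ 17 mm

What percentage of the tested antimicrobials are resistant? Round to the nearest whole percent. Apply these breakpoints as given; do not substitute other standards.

Meropenem 32 mm: ≥ 27 mm ⇒ susceptible
Piperacillin-tazobactam: 4 μg/mL is ≥ 2 μg/mL → R
Fosfomycin (0.5 μg/mL) ≤ 16 μg/mL — S
Tigecycline: 23 mm is ≤ 23 mm ⇒ Resistant
Daptomycin: 7 mm is ≤ 12 mm — resistant
Ertapenem 7 mm: ≤ 15 mm ⇒ R
Ceftazidime (24 mm) ≥ 21 mm — Susceptible
Vancomycin 18 mm: ≤ 19 mm → R
Linezolid 15 mm: ≤ 20 mm — Resistant
Resistant: 6/9

67%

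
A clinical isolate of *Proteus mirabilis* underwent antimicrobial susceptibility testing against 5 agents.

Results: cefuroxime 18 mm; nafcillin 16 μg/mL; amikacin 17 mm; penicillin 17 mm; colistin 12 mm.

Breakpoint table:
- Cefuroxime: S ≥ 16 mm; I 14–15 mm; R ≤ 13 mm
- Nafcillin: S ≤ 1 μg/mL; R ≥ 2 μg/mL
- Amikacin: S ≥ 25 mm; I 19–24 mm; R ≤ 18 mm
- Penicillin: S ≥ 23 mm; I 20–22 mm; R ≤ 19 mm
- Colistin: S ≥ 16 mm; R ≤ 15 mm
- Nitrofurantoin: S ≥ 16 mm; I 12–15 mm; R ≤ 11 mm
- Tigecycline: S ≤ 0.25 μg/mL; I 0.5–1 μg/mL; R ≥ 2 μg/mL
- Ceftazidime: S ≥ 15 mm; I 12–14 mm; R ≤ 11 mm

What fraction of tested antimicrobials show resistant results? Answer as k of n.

4 of 5

Cefuroxime (18 mm) ≥ 16 mm → susceptible
Nafcillin: 16 μg/mL is ≥ 2 μg/mL → Resistant
Amikacin 17 mm: ≤ 18 mm ⇒ resistant
Penicillin 17 mm: ≤ 19 mm → Resistant
Colistin (12 mm) ≤ 15 mm ⇒ Resistant
Resistant: 4/5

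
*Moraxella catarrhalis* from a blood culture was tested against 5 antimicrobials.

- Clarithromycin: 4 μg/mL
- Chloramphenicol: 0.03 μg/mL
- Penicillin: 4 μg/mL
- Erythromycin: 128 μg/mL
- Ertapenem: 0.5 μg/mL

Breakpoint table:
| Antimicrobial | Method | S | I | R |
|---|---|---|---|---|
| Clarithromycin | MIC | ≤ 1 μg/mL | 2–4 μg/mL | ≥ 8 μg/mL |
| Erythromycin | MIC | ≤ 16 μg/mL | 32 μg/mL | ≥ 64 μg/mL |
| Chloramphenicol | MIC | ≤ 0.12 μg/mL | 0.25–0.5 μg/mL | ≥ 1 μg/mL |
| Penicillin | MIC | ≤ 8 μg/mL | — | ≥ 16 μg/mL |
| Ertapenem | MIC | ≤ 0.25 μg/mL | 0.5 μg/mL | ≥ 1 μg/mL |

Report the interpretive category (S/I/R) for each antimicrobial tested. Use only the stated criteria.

Clarithromycin: 4 μg/mL is in 2–4 μg/mL — I
Chloramphenicol: 0.03 μg/mL is ≤ 0.12 μg/mL → susceptible
Penicillin: 4 μg/mL is ≤ 8 μg/mL ⇒ S
Erythromycin: 128 μg/mL is ≥ 64 μg/mL ⇒ resistant
Ertapenem (0.5 μg/mL) = 0.5 μg/mL → intermediate

I, S, S, R, I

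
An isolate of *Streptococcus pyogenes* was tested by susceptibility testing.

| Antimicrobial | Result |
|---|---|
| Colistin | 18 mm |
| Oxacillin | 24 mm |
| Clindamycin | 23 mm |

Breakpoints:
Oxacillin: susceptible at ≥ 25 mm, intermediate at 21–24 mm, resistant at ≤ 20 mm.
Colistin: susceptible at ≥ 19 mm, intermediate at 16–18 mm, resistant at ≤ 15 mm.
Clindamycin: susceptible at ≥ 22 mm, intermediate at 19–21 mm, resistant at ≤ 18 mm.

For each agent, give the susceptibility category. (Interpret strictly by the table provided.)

Colistin (18 mm) in 16–18 mm ⇒ I
Oxacillin 24 mm: in 21–24 mm → Intermediate
Clindamycin (23 mm) ≥ 22 mm → Susceptible

I, I, S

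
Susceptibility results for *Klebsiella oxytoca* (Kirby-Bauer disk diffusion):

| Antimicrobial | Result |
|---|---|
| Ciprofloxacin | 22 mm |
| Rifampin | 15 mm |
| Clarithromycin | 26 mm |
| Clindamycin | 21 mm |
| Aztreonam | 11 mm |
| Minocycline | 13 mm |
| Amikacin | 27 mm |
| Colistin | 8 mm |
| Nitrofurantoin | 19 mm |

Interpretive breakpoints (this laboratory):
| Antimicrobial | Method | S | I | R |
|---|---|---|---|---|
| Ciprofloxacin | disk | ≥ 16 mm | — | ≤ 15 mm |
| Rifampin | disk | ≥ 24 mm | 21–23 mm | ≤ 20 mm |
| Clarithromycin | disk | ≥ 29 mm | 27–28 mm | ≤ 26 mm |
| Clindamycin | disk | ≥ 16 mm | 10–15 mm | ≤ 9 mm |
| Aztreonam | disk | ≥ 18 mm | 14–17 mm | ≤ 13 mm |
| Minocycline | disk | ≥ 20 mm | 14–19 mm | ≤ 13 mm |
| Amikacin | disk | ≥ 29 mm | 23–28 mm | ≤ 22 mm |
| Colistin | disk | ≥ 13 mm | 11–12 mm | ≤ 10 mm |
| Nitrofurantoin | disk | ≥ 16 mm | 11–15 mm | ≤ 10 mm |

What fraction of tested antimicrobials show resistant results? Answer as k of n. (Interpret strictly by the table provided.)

Ciprofloxacin (22 mm) ≥ 16 mm — susceptible
Rifampin: 15 mm is ≤ 20 mm ⇒ R
Clarithromycin 26 mm: ≤ 26 mm — Resistant
Clindamycin (21 mm) ≥ 16 mm → Susceptible
Aztreonam 11 mm: ≤ 13 mm → resistant
Minocycline 13 mm: ≤ 13 mm — R
Amikacin 27 mm: in 23–28 mm → intermediate
Colistin (8 mm) ≤ 10 mm — R
Nitrofurantoin (19 mm) ≥ 16 mm — Susceptible
Resistant: 5/9

5 of 9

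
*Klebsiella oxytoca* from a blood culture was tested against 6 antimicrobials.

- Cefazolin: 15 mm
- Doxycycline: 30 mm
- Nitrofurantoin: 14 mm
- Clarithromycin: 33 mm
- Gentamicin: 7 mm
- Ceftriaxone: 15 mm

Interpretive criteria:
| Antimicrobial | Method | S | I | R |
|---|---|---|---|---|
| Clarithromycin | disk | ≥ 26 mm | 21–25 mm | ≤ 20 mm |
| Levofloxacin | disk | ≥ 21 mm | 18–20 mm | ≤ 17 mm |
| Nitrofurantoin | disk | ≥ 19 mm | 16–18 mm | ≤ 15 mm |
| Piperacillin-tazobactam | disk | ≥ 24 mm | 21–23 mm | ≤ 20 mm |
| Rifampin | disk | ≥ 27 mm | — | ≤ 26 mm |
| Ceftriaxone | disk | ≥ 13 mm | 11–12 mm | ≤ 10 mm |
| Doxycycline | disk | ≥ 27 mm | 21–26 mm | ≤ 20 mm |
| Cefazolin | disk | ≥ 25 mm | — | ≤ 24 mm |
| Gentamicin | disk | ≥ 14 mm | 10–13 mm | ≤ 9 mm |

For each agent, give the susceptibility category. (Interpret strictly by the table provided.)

R, S, R, S, R, S

Cefazolin (15 mm) ≤ 24 mm ⇒ resistant
Doxycycline (30 mm) ≥ 27 mm ⇒ susceptible
Nitrofurantoin 14 mm: ≤ 15 mm — resistant
Clarithromycin 33 mm: ≥ 26 mm → Susceptible
Gentamicin 7 mm: ≤ 9 mm — R
Ceftriaxone (15 mm) ≥ 13 mm — susceptible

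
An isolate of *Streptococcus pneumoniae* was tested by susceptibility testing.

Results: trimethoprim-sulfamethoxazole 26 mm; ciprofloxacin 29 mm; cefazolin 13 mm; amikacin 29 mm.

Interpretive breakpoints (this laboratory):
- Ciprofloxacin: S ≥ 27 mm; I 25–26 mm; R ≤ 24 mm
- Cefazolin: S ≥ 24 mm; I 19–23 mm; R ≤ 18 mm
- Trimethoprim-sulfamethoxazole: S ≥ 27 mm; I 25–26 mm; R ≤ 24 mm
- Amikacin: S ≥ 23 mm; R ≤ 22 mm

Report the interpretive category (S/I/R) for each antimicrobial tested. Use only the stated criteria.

I, S, R, S

Trimethoprim-sulfamethoxazole (26 mm) in 25–26 mm ⇒ I
Ciprofloxacin 29 mm: ≥ 27 mm ⇒ susceptible
Cefazolin: 13 mm is ≤ 18 mm ⇒ Resistant
Amikacin 29 mm: ≥ 23 mm → susceptible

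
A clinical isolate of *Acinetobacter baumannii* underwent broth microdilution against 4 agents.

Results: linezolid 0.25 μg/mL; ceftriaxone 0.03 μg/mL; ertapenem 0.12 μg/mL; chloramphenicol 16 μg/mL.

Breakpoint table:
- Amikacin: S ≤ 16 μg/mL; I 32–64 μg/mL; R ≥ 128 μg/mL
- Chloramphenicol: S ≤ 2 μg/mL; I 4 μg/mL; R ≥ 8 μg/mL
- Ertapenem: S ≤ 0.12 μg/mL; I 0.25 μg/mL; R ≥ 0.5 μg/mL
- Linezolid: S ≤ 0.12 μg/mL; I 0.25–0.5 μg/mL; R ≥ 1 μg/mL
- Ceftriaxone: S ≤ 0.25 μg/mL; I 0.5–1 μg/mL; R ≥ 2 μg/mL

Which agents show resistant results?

Linezolid (0.25 μg/mL) in 0.25–0.5 μg/mL → Intermediate
Ceftriaxone: 0.03 μg/mL is ≤ 0.25 μg/mL → S
Ertapenem 0.12 μg/mL: ≤ 0.12 μg/mL ⇒ S
Chloramphenicol 16 μg/mL: ≥ 8 μg/mL — resistant

chloramphenicol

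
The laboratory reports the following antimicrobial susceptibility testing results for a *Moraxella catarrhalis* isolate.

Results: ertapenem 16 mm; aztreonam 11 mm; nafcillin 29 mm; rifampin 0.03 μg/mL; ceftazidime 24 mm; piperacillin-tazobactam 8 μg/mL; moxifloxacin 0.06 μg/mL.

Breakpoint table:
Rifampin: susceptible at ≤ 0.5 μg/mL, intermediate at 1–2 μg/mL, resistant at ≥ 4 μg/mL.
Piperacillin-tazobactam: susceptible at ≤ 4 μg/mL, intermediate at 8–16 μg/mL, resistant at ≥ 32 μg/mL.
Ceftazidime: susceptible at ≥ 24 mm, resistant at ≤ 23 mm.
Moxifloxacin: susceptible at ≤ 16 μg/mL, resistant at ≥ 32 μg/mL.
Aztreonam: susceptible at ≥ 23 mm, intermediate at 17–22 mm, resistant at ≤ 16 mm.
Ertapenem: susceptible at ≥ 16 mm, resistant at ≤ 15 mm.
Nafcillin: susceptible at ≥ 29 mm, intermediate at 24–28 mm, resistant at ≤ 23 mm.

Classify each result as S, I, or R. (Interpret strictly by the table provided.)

S, R, S, S, S, I, S

Ertapenem 16 mm: ≥ 16 mm → S
Aztreonam (11 mm) ≤ 16 mm ⇒ resistant
Nafcillin (29 mm) ≥ 29 mm ⇒ susceptible
Rifampin 0.03 μg/mL: ≤ 0.5 μg/mL → susceptible
Ceftazidime: 24 mm is ≥ 24 mm — S
Piperacillin-tazobactam: 8 μg/mL is in 8–16 μg/mL → intermediate
Moxifloxacin: 0.06 μg/mL is ≤ 16 μg/mL → susceptible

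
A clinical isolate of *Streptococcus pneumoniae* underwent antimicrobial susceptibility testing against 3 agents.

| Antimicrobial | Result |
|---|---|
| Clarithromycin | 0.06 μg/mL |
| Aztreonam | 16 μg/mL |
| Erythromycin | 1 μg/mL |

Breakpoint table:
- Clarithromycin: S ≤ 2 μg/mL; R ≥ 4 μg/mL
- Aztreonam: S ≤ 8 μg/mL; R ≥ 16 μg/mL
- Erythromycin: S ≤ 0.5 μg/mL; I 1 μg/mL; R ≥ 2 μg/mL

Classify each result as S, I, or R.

S, R, I

Clarithromycin 0.06 μg/mL: ≤ 2 μg/mL → susceptible
Aztreonam (16 μg/mL) ≥ 16 μg/mL → Resistant
Erythromycin (1 μg/mL) = 1 μg/mL ⇒ intermediate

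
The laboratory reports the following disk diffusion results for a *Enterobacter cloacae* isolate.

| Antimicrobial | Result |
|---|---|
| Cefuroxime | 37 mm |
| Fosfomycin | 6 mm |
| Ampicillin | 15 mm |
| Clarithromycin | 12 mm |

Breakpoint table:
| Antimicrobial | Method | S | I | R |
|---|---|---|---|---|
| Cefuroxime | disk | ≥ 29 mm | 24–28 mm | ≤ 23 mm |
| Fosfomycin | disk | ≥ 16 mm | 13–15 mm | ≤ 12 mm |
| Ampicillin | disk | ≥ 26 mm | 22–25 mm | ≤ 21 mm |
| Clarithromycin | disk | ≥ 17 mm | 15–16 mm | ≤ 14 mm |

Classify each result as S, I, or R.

S, R, R, R

Cefuroxime (37 mm) ≥ 29 mm ⇒ susceptible
Fosfomycin 6 mm: ≤ 12 mm — R
Ampicillin 15 mm: ≤ 21 mm → R
Clarithromycin 12 mm: ≤ 14 mm — Resistant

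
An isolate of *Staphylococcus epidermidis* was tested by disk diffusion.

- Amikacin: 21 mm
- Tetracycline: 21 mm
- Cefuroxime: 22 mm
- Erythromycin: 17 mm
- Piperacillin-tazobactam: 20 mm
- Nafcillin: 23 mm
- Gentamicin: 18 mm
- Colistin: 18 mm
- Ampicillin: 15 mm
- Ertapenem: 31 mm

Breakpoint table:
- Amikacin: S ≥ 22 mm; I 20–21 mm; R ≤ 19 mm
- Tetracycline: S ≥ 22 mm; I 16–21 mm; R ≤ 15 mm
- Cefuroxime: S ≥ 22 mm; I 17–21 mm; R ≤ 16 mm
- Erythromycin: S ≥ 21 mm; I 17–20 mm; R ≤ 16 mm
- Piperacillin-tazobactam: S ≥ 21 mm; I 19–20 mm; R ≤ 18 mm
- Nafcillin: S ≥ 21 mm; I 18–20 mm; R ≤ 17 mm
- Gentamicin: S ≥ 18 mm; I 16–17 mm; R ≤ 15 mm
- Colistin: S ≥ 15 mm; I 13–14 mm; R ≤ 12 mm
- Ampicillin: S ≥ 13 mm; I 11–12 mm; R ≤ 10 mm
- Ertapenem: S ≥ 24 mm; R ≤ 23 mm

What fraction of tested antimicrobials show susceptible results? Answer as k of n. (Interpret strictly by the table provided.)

Amikacin 21 mm: in 20–21 mm ⇒ I
Tetracycline (21 mm) in 16–21 mm — Intermediate
Cefuroxime: 22 mm is ≥ 22 mm → S
Erythromycin (17 mm) in 17–20 mm ⇒ intermediate
Piperacillin-tazobactam: 20 mm is in 19–20 mm → intermediate
Nafcillin: 23 mm is ≥ 21 mm ⇒ S
Gentamicin (18 mm) ≥ 18 mm → Susceptible
Colistin 18 mm: ≥ 15 mm — susceptible
Ampicillin: 15 mm is ≥ 13 mm → Susceptible
Ertapenem 31 mm: ≥ 24 mm → susceptible
Susceptible: 6/10

6 of 10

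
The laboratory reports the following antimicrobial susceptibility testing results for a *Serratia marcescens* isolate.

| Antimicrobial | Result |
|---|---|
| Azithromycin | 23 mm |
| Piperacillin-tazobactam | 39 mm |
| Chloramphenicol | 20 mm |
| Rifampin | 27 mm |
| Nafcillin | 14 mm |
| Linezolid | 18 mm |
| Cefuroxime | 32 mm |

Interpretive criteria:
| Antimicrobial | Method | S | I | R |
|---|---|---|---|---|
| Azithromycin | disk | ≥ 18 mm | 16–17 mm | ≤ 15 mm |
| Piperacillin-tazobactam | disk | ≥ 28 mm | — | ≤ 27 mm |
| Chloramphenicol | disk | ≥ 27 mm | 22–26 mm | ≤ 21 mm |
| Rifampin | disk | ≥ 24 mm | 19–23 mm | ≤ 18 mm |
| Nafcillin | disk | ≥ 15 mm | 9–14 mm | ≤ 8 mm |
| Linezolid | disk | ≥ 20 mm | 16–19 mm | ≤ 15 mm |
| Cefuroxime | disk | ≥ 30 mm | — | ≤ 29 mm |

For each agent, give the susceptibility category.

Azithromycin 23 mm: ≥ 18 mm ⇒ Susceptible
Piperacillin-tazobactam: 39 mm is ≥ 28 mm — S
Chloramphenicol: 20 mm is ≤ 21 mm → resistant
Rifampin 27 mm: ≥ 24 mm ⇒ Susceptible
Nafcillin (14 mm) in 9–14 mm — Intermediate
Linezolid (18 mm) in 16–19 mm → Intermediate
Cefuroxime: 32 mm is ≥ 30 mm — Susceptible

S, S, R, S, I, I, S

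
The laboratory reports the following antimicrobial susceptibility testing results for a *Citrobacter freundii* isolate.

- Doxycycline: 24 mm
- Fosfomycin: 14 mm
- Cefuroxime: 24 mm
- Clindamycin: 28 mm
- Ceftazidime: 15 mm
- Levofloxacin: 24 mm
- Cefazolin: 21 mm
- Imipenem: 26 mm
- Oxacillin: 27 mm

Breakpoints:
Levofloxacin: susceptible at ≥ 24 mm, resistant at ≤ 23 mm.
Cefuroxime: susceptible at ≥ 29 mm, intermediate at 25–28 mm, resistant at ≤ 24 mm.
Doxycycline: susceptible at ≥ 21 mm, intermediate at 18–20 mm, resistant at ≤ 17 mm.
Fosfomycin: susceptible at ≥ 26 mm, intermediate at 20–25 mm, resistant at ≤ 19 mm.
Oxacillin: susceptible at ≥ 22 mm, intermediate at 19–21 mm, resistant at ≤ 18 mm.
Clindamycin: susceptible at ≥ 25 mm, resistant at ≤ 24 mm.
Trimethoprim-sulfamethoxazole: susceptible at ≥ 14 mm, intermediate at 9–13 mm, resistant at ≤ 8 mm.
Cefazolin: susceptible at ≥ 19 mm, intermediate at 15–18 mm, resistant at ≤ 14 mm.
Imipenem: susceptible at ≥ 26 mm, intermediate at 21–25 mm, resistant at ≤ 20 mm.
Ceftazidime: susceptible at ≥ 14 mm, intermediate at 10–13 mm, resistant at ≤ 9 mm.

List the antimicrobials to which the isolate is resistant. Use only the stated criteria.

fosfomycin, cefuroxime

Doxycycline: 24 mm is ≥ 21 mm → S
Fosfomycin 14 mm: ≤ 19 mm ⇒ resistant
Cefuroxime 24 mm: ≤ 24 mm — Resistant
Clindamycin (28 mm) ≥ 25 mm ⇒ S
Ceftazidime (15 mm) ≥ 14 mm → S
Levofloxacin (24 mm) ≥ 24 mm → Susceptible
Cefazolin 21 mm: ≥ 19 mm → Susceptible
Imipenem 26 mm: ≥ 26 mm — S
Oxacillin (27 mm) ≥ 22 mm ⇒ S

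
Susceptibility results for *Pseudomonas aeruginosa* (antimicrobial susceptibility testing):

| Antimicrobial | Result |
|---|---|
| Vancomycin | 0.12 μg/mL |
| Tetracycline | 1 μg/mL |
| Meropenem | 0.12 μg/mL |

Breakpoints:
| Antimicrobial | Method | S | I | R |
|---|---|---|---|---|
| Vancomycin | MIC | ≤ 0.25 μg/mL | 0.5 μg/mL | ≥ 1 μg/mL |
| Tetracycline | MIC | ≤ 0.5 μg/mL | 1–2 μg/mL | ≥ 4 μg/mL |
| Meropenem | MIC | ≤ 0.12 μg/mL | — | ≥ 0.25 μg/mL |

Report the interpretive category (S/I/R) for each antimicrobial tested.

S, I, S

Vancomycin (0.12 μg/mL) ≤ 0.25 μg/mL ⇒ Susceptible
Tetracycline: 1 μg/mL is in 1–2 μg/mL → Intermediate
Meropenem: 0.12 μg/mL is ≤ 0.12 μg/mL → susceptible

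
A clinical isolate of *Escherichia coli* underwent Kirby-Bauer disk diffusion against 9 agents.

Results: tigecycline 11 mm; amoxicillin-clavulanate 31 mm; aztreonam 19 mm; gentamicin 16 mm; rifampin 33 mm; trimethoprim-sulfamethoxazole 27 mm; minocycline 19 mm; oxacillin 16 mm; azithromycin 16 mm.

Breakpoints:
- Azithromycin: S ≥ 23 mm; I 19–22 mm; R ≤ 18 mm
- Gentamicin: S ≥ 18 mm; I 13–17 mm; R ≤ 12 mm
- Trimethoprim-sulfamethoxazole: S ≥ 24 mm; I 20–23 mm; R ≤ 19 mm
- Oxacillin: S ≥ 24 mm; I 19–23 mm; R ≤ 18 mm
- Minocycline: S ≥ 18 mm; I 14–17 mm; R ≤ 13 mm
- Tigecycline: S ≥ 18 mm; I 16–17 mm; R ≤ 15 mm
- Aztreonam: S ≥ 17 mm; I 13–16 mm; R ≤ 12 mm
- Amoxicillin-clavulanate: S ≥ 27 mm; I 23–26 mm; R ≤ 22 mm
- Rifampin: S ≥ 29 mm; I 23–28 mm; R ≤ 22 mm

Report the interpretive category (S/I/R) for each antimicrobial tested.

R, S, S, I, S, S, S, R, R

Tigecycline (11 mm) ≤ 15 mm → R
Amoxicillin-clavulanate 31 mm: ≥ 27 mm ⇒ susceptible
Aztreonam: 19 mm is ≥ 17 mm → Susceptible
Gentamicin: 16 mm is in 13–17 mm ⇒ Intermediate
Rifampin (33 mm) ≥ 29 mm ⇒ susceptible
Trimethoprim-sulfamethoxazole 27 mm: ≥ 24 mm — S
Minocycline: 19 mm is ≥ 18 mm ⇒ susceptible
Oxacillin 16 mm: ≤ 18 mm → R
Azithromycin: 16 mm is ≤ 18 mm — Resistant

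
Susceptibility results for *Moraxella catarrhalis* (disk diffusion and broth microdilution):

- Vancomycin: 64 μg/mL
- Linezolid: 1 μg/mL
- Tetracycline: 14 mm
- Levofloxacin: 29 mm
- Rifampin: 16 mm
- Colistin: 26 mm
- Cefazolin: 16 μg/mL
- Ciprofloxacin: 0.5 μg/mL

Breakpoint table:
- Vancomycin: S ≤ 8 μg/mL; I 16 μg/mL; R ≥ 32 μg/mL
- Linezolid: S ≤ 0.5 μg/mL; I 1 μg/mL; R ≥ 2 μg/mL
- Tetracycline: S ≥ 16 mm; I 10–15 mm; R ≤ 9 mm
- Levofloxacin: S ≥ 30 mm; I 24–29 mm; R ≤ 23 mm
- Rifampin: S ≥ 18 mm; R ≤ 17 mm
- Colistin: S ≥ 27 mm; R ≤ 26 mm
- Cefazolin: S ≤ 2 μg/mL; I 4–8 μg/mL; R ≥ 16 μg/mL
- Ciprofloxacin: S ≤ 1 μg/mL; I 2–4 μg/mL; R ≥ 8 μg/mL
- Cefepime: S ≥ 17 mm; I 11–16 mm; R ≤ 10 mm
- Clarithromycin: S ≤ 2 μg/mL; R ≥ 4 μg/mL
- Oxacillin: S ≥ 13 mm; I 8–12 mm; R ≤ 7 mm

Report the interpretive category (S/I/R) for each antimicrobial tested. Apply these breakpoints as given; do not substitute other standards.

R, I, I, I, R, R, R, S

Vancomycin (64 μg/mL) ≥ 32 μg/mL — resistant
Linezolid: 1 μg/mL is = 1 μg/mL → I
Tetracycline (14 mm) in 10–15 mm → Intermediate
Levofloxacin (29 mm) in 24–29 mm → Intermediate
Rifampin: 16 mm is ≤ 17 mm — R
Colistin (26 mm) ≤ 26 mm — resistant
Cefazolin (16 μg/mL) ≥ 16 μg/mL ⇒ R
Ciprofloxacin: 0.5 μg/mL is ≤ 1 μg/mL → susceptible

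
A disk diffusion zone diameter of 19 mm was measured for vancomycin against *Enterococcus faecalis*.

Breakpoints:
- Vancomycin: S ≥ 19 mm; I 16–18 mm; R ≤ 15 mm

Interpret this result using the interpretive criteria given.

S

Vancomycin 19 mm: ≥ 19 mm ⇒ S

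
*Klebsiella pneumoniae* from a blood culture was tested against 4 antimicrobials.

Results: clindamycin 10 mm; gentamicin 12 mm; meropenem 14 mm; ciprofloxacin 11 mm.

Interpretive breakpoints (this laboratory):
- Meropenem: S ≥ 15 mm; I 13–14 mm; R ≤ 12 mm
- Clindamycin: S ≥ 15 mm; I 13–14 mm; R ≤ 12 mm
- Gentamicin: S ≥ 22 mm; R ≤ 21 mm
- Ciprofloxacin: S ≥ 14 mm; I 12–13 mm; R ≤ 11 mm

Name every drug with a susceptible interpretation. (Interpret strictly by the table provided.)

Clindamycin 10 mm: ≤ 12 mm — resistant
Gentamicin: 12 mm is ≤ 21 mm — Resistant
Meropenem (14 mm) in 13–14 mm → Intermediate
Ciprofloxacin (11 mm) ≤ 11 mm ⇒ Resistant

none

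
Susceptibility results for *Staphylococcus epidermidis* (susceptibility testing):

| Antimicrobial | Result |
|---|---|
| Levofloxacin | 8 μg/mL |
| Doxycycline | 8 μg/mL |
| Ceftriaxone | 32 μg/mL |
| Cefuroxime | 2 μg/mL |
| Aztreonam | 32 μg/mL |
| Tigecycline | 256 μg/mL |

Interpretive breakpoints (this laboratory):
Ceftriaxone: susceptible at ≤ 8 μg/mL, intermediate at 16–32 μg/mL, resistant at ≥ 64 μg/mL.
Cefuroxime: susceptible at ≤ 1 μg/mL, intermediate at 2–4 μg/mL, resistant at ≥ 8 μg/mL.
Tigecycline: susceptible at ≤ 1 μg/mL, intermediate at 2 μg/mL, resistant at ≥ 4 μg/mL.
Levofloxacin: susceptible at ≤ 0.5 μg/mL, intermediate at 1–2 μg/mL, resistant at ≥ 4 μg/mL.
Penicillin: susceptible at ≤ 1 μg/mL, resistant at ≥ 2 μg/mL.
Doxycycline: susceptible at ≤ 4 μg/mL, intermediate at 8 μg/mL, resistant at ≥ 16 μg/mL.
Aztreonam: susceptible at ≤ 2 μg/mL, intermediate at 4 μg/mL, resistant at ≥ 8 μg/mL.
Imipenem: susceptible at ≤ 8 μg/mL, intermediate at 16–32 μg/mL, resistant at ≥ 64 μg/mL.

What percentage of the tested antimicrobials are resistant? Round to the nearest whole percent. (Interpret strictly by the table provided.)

Levofloxacin: 8 μg/mL is ≥ 4 μg/mL → Resistant
Doxycycline: 8 μg/mL is = 8 μg/mL ⇒ Intermediate
Ceftriaxone 32 μg/mL: in 16–32 μg/mL ⇒ intermediate
Cefuroxime (2 μg/mL) in 2–4 μg/mL — intermediate
Aztreonam 32 μg/mL: ≥ 8 μg/mL → Resistant
Tigecycline 256 μg/mL: ≥ 4 μg/mL ⇒ R
Resistant: 3/6

50%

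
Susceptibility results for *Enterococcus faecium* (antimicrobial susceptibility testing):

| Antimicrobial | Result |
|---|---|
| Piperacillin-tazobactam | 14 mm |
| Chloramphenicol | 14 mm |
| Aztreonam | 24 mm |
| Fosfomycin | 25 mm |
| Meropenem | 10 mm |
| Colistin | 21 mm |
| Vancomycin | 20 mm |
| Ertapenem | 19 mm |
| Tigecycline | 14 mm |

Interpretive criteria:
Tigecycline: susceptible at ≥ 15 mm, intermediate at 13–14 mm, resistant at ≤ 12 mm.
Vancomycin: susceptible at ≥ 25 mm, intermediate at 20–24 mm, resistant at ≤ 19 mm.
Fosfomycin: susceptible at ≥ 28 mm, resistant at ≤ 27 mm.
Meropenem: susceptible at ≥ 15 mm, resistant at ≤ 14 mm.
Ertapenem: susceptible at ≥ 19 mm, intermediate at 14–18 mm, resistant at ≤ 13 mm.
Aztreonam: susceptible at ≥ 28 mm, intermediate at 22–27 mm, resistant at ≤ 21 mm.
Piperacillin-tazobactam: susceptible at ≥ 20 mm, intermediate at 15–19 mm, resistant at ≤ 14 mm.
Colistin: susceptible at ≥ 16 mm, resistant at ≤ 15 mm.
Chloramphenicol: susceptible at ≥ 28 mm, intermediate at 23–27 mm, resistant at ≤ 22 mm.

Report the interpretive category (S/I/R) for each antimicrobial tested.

R, R, I, R, R, S, I, S, I

Piperacillin-tazobactam 14 mm: ≤ 14 mm ⇒ Resistant
Chloramphenicol 14 mm: ≤ 22 mm ⇒ R
Aztreonam (24 mm) in 22–27 mm → I
Fosfomycin: 25 mm is ≤ 27 mm ⇒ Resistant
Meropenem 10 mm: ≤ 14 mm → Resistant
Colistin (21 mm) ≥ 16 mm ⇒ S
Vancomycin: 20 mm is in 20–24 mm — intermediate
Ertapenem: 19 mm is ≥ 19 mm → S
Tigecycline (14 mm) in 13–14 mm — Intermediate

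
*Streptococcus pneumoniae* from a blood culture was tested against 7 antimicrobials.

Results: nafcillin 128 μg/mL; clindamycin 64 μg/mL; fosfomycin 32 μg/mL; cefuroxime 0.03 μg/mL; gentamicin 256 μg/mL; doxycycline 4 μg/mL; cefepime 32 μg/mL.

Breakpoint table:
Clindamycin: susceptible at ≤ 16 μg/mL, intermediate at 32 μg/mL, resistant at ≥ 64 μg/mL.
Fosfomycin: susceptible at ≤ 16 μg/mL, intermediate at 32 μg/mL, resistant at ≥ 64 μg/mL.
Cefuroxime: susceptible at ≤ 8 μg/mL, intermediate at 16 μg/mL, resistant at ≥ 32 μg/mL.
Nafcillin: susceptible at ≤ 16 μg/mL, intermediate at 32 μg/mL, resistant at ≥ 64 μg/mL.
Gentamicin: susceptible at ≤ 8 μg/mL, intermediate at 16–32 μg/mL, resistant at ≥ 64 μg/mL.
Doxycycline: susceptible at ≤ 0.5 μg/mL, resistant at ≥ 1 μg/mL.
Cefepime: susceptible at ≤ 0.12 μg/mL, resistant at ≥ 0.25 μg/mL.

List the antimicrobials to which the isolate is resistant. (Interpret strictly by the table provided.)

Nafcillin 128 μg/mL: ≥ 64 μg/mL ⇒ Resistant
Clindamycin (64 μg/mL) ≥ 64 μg/mL → resistant
Fosfomycin: 32 μg/mL is = 32 μg/mL → Intermediate
Cefuroxime (0.03 μg/mL) ≤ 8 μg/mL ⇒ susceptible
Gentamicin: 256 μg/mL is ≥ 64 μg/mL ⇒ R
Doxycycline 4 μg/mL: ≥ 1 μg/mL — resistant
Cefepime (32 μg/mL) ≥ 0.25 μg/mL — R

nafcillin, clindamycin, gentamicin, doxycycline, cefepime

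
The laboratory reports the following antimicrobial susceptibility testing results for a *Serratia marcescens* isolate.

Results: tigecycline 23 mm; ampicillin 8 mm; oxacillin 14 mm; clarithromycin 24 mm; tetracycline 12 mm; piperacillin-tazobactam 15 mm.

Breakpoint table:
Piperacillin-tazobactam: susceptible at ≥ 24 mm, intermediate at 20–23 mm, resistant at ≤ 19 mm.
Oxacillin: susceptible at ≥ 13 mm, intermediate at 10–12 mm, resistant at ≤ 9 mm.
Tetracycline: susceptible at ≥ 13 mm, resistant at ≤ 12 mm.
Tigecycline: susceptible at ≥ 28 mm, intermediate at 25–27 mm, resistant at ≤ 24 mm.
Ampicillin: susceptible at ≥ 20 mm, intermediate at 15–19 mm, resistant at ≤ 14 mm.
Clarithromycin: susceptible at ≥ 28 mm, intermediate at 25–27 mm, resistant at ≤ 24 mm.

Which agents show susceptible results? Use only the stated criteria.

oxacillin

Tigecycline: 23 mm is ≤ 24 mm — Resistant
Ampicillin 8 mm: ≤ 14 mm — R
Oxacillin 14 mm: ≥ 13 mm → susceptible
Clarithromycin: 24 mm is ≤ 24 mm — R
Tetracycline (12 mm) ≤ 12 mm → resistant
Piperacillin-tazobactam 15 mm: ≤ 19 mm ⇒ resistant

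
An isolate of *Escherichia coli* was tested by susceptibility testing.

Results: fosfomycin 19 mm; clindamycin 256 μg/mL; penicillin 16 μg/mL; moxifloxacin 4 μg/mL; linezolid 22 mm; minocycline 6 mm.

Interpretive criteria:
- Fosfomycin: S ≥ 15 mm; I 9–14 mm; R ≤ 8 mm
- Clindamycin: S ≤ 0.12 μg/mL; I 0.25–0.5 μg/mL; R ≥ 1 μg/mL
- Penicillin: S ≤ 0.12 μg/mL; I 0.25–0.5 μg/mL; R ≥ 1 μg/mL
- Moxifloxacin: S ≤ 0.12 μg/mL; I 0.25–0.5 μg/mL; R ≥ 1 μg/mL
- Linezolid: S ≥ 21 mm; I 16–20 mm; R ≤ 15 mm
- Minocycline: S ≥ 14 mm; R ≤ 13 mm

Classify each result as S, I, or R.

Fosfomycin: 19 mm is ≥ 15 mm ⇒ Susceptible
Clindamycin: 256 μg/mL is ≥ 1 μg/mL ⇒ R
Penicillin (16 μg/mL) ≥ 1 μg/mL — Resistant
Moxifloxacin: 4 μg/mL is ≥ 1 μg/mL — resistant
Linezolid 22 mm: ≥ 21 mm ⇒ S
Minocycline: 6 mm is ≤ 13 mm ⇒ resistant

S, R, R, R, S, R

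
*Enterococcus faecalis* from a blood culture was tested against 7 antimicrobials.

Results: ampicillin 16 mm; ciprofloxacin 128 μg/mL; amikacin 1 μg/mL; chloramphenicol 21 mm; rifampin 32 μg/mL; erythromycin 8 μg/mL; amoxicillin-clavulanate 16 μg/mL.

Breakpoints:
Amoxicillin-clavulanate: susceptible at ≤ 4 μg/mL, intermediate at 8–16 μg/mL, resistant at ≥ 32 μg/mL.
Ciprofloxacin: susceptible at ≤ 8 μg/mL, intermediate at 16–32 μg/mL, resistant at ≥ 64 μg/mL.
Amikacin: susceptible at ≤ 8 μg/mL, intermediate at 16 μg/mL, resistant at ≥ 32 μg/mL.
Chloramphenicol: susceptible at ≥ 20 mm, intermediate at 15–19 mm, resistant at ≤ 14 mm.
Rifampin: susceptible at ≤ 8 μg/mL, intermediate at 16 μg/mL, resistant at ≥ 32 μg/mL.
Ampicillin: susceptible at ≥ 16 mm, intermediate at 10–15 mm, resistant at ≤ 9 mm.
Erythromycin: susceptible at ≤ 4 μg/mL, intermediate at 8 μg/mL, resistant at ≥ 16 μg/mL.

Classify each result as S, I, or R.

S, R, S, S, R, I, I

Ampicillin 16 mm: ≥ 16 mm ⇒ Susceptible
Ciprofloxacin (128 μg/mL) ≥ 64 μg/mL ⇒ resistant
Amikacin: 1 μg/mL is ≤ 8 μg/mL — S
Chloramphenicol (21 mm) ≥ 20 mm ⇒ Susceptible
Rifampin: 32 μg/mL is ≥ 32 μg/mL — resistant
Erythromycin (8 μg/mL) = 8 μg/mL → intermediate
Amoxicillin-clavulanate (16 μg/mL) in 8–16 μg/mL — Intermediate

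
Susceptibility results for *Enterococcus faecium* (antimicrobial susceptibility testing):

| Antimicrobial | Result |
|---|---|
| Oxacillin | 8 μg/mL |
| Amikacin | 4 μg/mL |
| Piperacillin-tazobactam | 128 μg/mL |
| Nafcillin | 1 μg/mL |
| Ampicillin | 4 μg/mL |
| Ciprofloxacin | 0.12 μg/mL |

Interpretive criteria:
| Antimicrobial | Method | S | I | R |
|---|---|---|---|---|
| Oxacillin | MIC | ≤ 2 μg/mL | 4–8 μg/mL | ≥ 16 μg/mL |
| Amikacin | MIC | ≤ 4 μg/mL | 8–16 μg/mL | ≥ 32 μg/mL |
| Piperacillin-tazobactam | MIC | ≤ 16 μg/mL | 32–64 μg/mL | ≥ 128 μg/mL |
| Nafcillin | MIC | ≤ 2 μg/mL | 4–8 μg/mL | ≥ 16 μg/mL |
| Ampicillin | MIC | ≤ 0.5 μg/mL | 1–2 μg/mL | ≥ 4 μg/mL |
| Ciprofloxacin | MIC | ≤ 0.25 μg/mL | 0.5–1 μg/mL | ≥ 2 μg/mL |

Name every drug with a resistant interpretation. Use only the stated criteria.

Oxacillin 8 μg/mL: in 4–8 μg/mL ⇒ I
Amikacin (4 μg/mL) ≤ 4 μg/mL ⇒ susceptible
Piperacillin-tazobactam 128 μg/mL: ≥ 128 μg/mL → Resistant
Nafcillin (1 μg/mL) ≤ 2 μg/mL ⇒ susceptible
Ampicillin (4 μg/mL) ≥ 4 μg/mL ⇒ R
Ciprofloxacin (0.12 μg/mL) ≤ 0.25 μg/mL ⇒ S

piperacillin-tazobactam, ampicillin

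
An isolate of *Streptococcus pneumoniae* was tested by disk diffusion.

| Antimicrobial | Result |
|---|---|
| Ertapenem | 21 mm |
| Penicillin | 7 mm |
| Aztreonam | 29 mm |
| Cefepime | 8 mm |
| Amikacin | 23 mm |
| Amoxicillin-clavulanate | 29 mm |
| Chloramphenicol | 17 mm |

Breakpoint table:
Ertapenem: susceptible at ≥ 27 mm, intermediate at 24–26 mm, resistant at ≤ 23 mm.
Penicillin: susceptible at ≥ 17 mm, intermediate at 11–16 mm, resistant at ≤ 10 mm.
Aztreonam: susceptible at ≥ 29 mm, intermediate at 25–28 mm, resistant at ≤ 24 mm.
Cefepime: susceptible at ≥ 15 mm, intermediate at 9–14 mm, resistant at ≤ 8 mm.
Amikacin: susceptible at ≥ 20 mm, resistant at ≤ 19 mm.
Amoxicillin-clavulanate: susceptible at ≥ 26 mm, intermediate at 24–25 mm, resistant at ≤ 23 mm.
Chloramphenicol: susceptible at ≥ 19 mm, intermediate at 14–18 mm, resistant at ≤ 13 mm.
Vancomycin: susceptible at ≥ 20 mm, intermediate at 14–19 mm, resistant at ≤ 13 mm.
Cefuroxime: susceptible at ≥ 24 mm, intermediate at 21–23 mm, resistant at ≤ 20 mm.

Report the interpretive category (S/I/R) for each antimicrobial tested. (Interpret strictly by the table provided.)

R, R, S, R, S, S, I

Ertapenem: 21 mm is ≤ 23 mm → resistant
Penicillin (7 mm) ≤ 10 mm → resistant
Aztreonam: 29 mm is ≥ 29 mm — susceptible
Cefepime: 8 mm is ≤ 8 mm ⇒ Resistant
Amikacin (23 mm) ≥ 20 mm ⇒ S
Amoxicillin-clavulanate (29 mm) ≥ 26 mm ⇒ S
Chloramphenicol: 17 mm is in 14–18 mm → I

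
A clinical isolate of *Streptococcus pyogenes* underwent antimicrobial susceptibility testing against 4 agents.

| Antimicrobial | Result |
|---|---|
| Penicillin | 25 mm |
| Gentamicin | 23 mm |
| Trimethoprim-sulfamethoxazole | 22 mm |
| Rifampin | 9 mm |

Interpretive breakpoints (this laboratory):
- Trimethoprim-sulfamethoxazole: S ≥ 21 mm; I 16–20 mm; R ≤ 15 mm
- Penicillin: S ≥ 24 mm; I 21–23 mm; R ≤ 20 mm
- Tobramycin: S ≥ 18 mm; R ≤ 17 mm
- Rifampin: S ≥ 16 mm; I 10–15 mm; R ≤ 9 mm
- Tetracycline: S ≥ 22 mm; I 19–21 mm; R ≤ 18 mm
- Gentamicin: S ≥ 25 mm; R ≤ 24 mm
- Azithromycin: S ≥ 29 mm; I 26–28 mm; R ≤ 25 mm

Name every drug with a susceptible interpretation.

penicillin, trimethoprim-sulfamethoxazole

Penicillin: 25 mm is ≥ 24 mm — Susceptible
Gentamicin: 23 mm is ≤ 24 mm ⇒ R
Trimethoprim-sulfamethoxazole 22 mm: ≥ 21 mm ⇒ S
Rifampin (9 mm) ≤ 9 mm → R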